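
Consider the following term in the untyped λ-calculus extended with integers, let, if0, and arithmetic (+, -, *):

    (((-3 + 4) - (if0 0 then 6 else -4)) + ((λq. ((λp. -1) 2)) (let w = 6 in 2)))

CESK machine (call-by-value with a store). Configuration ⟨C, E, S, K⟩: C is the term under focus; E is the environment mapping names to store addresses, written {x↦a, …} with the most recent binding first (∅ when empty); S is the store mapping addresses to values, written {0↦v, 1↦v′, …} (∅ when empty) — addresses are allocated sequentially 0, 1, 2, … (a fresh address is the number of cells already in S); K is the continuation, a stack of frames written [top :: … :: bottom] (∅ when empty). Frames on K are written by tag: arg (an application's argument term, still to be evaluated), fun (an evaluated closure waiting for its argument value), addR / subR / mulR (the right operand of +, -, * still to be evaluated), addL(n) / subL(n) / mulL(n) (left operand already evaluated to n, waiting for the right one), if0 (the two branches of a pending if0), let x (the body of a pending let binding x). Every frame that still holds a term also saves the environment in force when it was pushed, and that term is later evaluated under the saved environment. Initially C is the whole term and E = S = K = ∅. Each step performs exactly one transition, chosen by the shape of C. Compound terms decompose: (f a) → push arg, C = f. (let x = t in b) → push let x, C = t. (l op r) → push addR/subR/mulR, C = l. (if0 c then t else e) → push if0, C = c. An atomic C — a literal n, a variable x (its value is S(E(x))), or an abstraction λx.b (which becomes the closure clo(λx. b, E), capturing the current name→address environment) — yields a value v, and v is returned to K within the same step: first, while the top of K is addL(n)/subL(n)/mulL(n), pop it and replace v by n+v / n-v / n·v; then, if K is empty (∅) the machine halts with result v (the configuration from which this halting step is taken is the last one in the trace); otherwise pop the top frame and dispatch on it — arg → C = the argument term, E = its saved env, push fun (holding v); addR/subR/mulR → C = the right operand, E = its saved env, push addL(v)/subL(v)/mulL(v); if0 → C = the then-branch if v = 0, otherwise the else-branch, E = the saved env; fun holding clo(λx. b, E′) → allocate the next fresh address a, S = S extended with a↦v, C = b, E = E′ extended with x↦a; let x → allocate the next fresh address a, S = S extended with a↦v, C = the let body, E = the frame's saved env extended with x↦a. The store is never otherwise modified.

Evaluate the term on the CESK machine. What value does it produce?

step 0: ⟨C=(((-3 + 4) - (if0 0 then 6 else -4)) + ((λq. ((λp. -1) 2)) (let w = 6 in 2))); E=∅; S=∅; K=∅⟩
step 1: ⟨C=((-3 + 4) - (if0 0 then 6 else -4)); E=∅; S=∅; K=[addR]⟩
step 2: ⟨C=(-3 + 4); E=∅; S=∅; K=[subR :: addR]⟩
step 3: ⟨C=-3; E=∅; S=∅; K=[addR :: subR :: addR]⟩
step 4: ⟨C=4; E=∅; S=∅; K=[addL(-3) :: subR :: addR]⟩
step 5: ⟨C=(if0 0 then 6 else -4); E=∅; S=∅; K=[subL(1) :: addR]⟩
step 6: ⟨C=0; E=∅; S=∅; K=[if0 :: subL(1) :: addR]⟩
step 7: ⟨C=6; E=∅; S=∅; K=[subL(1) :: addR]⟩
step 8: ⟨C=((λq. ((λp. -1) 2)) (let w = 6 in 2)); E=∅; S=∅; K=[addL(-5)]⟩
step 9: ⟨C=(λq. ((λp. -1) 2)); E=∅; S=∅; K=[arg :: addL(-5)]⟩
step 10: ⟨C=(let w = 6 in 2); E=∅; S=∅; K=[fun :: addL(-5)]⟩
step 11: ⟨C=6; E=∅; S=∅; K=[let w :: fun :: addL(-5)]⟩
step 12: ⟨C=2; E={w↦0}; S={0↦6}; K=[fun :: addL(-5)]⟩
step 13: ⟨C=((λp. -1) 2); E={q↦1}; S={0↦6, 1↦2}; K=[addL(-5)]⟩
step 14: ⟨C=(λp. -1); E={q↦1}; S={0↦6, 1↦2}; K=[arg :: addL(-5)]⟩
step 15: ⟨C=2; E={q↦1}; S={0↦6, 1↦2}; K=[fun :: addL(-5)]⟩
step 16: ⟨C=-1; E={p↦2, q↦1}; S={0↦6, 1↦2, 2↦2}; K=[addL(-5)]⟩
→ final value -6

Answer: -6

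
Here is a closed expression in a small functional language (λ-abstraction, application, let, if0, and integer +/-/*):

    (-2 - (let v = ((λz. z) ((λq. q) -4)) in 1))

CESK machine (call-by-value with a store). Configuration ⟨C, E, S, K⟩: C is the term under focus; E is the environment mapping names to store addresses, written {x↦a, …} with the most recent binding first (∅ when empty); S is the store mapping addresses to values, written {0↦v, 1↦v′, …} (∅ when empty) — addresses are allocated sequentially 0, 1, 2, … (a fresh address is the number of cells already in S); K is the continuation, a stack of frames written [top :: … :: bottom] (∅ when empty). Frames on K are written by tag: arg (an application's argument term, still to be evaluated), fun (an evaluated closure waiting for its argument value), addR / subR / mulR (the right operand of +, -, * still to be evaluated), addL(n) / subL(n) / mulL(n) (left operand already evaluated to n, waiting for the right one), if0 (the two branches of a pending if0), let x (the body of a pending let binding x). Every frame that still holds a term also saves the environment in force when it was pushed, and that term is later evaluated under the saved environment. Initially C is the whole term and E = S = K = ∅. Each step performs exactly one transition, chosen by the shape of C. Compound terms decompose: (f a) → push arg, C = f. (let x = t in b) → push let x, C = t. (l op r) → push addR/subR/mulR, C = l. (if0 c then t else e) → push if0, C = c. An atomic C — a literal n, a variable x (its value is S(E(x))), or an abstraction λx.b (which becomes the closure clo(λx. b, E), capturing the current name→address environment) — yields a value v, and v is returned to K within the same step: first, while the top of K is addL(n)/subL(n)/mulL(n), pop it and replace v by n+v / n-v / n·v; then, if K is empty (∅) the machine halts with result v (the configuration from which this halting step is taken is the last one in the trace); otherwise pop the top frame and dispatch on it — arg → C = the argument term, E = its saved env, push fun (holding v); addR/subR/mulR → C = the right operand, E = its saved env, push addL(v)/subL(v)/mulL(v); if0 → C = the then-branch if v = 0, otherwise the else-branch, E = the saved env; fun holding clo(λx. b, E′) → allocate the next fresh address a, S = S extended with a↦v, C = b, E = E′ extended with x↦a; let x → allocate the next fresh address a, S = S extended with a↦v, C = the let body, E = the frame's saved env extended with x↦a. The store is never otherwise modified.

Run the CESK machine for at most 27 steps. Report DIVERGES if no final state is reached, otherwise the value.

Answer: -3

Derivation:
0. <C=(-2 - (let v = ((λz. z) ((λq. q) -4)) in 1)), E=∅, S=∅, K=∅>
1. <C=-2, E=∅, S=∅, K=[subR]>
2. <C=(let v = ((λz. z) ((λq. q) -4)) in 1), E=∅, S=∅, K=[subL(-2)]>
3. <C=((λz. z) ((λq. q) -4)), E=∅, S=∅, K=[let v :: subL(-2)]>
4. <C=(λz. z), E=∅, S=∅, K=[arg :: let v :: subL(-2)]>
5. <C=((λq. q) -4), E=∅, S=∅, K=[fun :: let v :: subL(-2)]>
6. <C=(λq. q), E=∅, S=∅, K=[arg :: fun :: let v :: subL(-2)]>
7. <C=-4, E=∅, S=∅, K=[fun :: fun :: let v :: subL(-2)]>
8. <C=q, E={q↦0}, S={0↦-4}, K=[fun :: let v :: subL(-2)]>
9. <C=z, E={z↦1}, S={0↦-4, 1↦-4}, K=[let v :: subL(-2)]>
10. <C=1, E={v↦2}, S={0↦-4, 1↦-4, 2↦-4}, K=[subL(-2)]>
→ final value -3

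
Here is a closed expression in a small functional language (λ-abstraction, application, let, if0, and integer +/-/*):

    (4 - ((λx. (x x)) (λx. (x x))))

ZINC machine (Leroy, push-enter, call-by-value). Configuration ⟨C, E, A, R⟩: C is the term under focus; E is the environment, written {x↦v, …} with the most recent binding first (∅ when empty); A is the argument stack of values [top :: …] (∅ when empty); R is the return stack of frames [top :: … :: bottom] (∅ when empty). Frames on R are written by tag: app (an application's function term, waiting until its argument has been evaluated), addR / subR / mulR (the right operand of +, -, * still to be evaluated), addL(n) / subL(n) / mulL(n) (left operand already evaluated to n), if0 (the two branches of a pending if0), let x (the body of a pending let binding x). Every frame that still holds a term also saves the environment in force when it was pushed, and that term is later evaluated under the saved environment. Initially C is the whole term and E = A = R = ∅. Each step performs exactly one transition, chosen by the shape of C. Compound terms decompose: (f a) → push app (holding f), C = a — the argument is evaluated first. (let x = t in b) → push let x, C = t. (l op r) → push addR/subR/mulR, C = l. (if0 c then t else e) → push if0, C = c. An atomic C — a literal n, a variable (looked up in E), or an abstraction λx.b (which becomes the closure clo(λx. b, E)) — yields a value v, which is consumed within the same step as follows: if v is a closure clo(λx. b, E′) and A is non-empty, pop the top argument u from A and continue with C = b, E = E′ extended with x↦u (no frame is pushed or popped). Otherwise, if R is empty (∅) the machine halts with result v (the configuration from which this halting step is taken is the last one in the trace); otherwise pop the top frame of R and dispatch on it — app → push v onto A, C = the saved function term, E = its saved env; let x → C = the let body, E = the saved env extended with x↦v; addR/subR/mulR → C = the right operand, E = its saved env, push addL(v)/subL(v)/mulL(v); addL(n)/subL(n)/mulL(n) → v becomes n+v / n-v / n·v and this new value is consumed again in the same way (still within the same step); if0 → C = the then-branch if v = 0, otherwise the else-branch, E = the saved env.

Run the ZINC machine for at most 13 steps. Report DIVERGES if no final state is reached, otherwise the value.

Answer: DIVERGES (no final state within 13 steps)

Derivation:
step 0: [C=(4 - ((λx. (x x)) (λx. (x x)))) | E=∅ | A=∅ | R=∅]
step 1: [C=4 | E=∅ | A=∅ | R=[subR]]
step 2: [C=((λx. (x x)) (λx. (x x))) | E=∅ | A=∅ | R=[subL(4)]]
step 3: [C=(λx. (x x)) | E=∅ | A=∅ | R=[app :: subL(4)]]
step 4: [C=(λx. (x x)) | E=∅ | A=[clo(λx. (x x), ∅)] | R=[subL(4)]]
step 5: [C=(x x) | E={x↦clo(λx. (x x), ∅)} | A=∅ | R=[subL(4)]]
step 6: [C=x | E={x↦clo(λx. (x x), ∅)} | A=∅ | R=[app :: subL(4)]]
step 7: [C=x | E={x↦clo(λx. (x x), ∅)} | A=[clo(λx. (x x), ∅)] | R=[subL(4)]]
… configuration repeats with period 3 (steps 5–7 recur indefinitely) …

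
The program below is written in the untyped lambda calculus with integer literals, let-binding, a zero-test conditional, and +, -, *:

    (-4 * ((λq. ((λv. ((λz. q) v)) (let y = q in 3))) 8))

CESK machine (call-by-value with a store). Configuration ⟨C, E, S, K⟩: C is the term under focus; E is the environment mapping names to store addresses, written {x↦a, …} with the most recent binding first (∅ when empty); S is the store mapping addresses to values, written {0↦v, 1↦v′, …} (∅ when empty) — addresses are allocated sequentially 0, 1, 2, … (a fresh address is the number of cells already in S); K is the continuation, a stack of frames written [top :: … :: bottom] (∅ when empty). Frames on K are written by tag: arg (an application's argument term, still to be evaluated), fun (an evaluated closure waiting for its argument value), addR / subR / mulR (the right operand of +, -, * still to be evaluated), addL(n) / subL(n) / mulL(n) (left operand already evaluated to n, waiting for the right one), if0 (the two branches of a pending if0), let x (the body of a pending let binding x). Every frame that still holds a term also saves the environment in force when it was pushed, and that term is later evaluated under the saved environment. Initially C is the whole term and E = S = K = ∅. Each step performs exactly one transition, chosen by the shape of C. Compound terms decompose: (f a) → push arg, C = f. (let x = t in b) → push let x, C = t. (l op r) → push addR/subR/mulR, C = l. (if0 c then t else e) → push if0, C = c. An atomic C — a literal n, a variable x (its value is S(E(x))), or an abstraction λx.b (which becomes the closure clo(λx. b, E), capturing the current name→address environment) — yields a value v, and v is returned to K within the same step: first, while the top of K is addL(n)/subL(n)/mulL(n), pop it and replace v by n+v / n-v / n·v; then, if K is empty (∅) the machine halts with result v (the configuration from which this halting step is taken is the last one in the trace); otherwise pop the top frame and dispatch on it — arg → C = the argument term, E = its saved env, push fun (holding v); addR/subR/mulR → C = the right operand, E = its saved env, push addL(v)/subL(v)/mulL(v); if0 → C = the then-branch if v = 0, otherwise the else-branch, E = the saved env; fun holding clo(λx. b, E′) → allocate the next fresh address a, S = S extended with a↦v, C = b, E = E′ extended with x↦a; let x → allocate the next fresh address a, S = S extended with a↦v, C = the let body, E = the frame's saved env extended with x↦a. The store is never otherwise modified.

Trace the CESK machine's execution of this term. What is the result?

[0] [C=(-4 * ((λq. ((λv. ((λz. q) v)) (let y = q in 3))) 8)) | E=∅ | S=∅ | K=∅]
[1] [C=-4 | E=∅ | S=∅ | K=[mulR]]
[2] [C=((λq. ((λv. ((λz. q) v)) (let y = q in 3))) 8) | E=∅ | S=∅ | K=[mulL(-4)]]
[3] [C=(λq. ((λv. ((λz. q) v)) (let y = q in 3))) | E=∅ | S=∅ | K=[arg :: mulL(-4)]]
[4] [C=8 | E=∅ | S=∅ | K=[fun :: mulL(-4)]]
[5] [C=((λv. ((λz. q) v)) (let y = q in 3)) | E={q↦0} | S={0↦8} | K=[mulL(-4)]]
[6] [C=(λv. ((λz. q) v)) | E={q↦0} | S={0↦8} | K=[arg :: mulL(-4)]]
[7] [C=(let y = q in 3) | E={q↦0} | S={0↦8} | K=[fun :: mulL(-4)]]
[8] [C=q | E={q↦0} | S={0↦8} | K=[let y :: fun :: mulL(-4)]]
[9] [C=3 | E={y↦1, q↦0} | S={0↦8, 1↦8} | K=[fun :: mulL(-4)]]
[10] [C=((λz. q) v) | E={v↦2, q↦0} | S={0↦8, 1↦8, 2↦3} | K=[mulL(-4)]]
[11] [C=(λz. q) | E={v↦2, q↦0} | S={0↦8, 1↦8, 2↦3} | K=[arg :: mulL(-4)]]
[12] [C=v | E={v↦2, q↦0} | S={0↦8, 1↦8, 2↦3} | K=[fun :: mulL(-4)]]
[13] [C=q | E={z↦3, v↦2, q↦0} | S={0↦8, 1↦8, 2↦3, 3↦3} | K=[mulL(-4)]]
→ final value -32

Answer: -32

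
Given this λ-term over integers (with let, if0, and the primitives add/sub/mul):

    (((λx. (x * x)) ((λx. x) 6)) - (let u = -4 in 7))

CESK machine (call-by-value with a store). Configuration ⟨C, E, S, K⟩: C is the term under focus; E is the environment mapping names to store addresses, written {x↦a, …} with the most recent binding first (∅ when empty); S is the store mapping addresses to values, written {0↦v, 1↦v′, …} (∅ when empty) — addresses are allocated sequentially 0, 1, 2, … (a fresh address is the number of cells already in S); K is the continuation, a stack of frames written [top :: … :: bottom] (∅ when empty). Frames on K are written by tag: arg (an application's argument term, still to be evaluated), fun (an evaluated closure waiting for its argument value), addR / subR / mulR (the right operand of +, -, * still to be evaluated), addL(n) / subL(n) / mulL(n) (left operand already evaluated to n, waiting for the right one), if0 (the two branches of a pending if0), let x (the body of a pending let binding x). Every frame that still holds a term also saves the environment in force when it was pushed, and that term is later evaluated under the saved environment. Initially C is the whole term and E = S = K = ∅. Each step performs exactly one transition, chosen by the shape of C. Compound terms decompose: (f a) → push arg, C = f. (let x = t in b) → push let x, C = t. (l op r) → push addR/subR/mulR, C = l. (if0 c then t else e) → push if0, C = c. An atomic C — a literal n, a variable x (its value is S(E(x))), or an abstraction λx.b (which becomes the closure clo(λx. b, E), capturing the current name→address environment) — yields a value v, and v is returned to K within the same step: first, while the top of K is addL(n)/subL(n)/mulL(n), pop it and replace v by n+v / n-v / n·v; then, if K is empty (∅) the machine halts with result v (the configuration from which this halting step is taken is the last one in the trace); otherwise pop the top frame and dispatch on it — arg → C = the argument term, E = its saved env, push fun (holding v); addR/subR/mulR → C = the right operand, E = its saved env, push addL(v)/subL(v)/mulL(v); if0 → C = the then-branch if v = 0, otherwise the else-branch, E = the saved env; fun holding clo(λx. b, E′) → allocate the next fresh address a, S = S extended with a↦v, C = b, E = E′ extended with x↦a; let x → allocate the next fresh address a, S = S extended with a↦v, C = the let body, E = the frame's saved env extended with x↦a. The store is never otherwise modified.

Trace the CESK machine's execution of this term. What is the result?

[0] ⟨C=(((λx. (x * x)) ((λx. x) 6)) - (let u = -4 in 7)); E=∅; S=∅; K=∅⟩
[1] ⟨C=((λx. (x * x)) ((λx. x) 6)); E=∅; S=∅; K=[subR]⟩
[2] ⟨C=(λx. (x * x)); E=∅; S=∅; K=[arg :: subR]⟩
[3] ⟨C=((λx. x) 6); E=∅; S=∅; K=[fun :: subR]⟩
[4] ⟨C=(λx. x); E=∅; S=∅; K=[arg :: fun :: subR]⟩
[5] ⟨C=6; E=∅; S=∅; K=[fun :: fun :: subR]⟩
[6] ⟨C=x; E={x↦0}; S={0↦6}; K=[fun :: subR]⟩
[7] ⟨C=(x * x); E={x↦1}; S={0↦6, 1↦6}; K=[subR]⟩
[8] ⟨C=x; E={x↦1}; S={0↦6, 1↦6}; K=[mulR :: subR]⟩
[9] ⟨C=x; E={x↦1}; S={0↦6, 1↦6}; K=[mulL(6) :: subR]⟩
[10] ⟨C=(let u = -4 in 7); E=∅; S={0↦6, 1↦6}; K=[subL(36)]⟩
[11] ⟨C=-4; E=∅; S={0↦6, 1↦6}; K=[let u :: subL(36)]⟩
[12] ⟨C=7; E={u↦2}; S={0↦6, 1↦6, 2↦-4}; K=[subL(36)]⟩
→ final value 29

Answer: 29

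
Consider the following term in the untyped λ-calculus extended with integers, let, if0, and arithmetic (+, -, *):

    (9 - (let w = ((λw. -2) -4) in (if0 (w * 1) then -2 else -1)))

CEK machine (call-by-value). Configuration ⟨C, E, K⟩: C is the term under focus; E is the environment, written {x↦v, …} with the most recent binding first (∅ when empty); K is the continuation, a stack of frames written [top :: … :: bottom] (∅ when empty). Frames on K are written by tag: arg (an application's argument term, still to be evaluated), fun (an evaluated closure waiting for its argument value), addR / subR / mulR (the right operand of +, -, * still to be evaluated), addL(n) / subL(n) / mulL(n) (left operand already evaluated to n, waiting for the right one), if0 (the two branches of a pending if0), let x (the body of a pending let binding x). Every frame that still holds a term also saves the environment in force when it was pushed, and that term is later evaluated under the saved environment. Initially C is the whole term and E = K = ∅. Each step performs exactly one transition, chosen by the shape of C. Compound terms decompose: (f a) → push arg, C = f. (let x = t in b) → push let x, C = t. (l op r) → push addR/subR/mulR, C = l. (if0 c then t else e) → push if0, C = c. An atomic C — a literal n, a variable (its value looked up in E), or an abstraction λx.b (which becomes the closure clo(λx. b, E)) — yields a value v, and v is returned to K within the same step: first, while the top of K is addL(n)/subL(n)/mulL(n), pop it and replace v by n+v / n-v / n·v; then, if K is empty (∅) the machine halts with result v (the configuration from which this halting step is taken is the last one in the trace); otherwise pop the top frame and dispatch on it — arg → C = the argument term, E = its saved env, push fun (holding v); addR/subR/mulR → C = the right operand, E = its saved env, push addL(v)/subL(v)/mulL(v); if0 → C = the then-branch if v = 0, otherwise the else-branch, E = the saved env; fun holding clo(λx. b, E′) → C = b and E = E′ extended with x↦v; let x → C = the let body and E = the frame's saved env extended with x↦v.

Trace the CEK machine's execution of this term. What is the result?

Answer: 10

Execution trace:
step 0: <C=(9 - (let w = ((λw. -2) -4) in (if0 (w * 1) then -2 else -1))), E=∅, K=∅>
step 1: <C=9, E=∅, K=[subR]>
step 2: <C=(let w = ((λw. -2) -4) in (if0 (w * 1) then -2 else -1)), E=∅, K=[subL(9)]>
step 3: <C=((λw. -2) -4), E=∅, K=[let w :: subL(9)]>
step 4: <C=(λw. -2), E=∅, K=[arg :: let w :: subL(9)]>
step 5: <C=-4, E=∅, K=[fun :: let w :: subL(9)]>
step 6: <C=-2, E={w↦-4}, K=[let w :: subL(9)]>
step 7: <C=(if0 (w * 1) then -2 else -1), E={w↦-2}, K=[subL(9)]>
step 8: <C=(w * 1), E={w↦-2}, K=[if0 :: subL(9)]>
step 9: <C=w, E={w↦-2}, K=[mulR :: if0 :: subL(9)]>
step 10: <C=1, E={w↦-2}, K=[mulL(-2) :: if0 :: subL(9)]>
step 11: <C=-1, E={w↦-2}, K=[subL(9)]>
→ final value 10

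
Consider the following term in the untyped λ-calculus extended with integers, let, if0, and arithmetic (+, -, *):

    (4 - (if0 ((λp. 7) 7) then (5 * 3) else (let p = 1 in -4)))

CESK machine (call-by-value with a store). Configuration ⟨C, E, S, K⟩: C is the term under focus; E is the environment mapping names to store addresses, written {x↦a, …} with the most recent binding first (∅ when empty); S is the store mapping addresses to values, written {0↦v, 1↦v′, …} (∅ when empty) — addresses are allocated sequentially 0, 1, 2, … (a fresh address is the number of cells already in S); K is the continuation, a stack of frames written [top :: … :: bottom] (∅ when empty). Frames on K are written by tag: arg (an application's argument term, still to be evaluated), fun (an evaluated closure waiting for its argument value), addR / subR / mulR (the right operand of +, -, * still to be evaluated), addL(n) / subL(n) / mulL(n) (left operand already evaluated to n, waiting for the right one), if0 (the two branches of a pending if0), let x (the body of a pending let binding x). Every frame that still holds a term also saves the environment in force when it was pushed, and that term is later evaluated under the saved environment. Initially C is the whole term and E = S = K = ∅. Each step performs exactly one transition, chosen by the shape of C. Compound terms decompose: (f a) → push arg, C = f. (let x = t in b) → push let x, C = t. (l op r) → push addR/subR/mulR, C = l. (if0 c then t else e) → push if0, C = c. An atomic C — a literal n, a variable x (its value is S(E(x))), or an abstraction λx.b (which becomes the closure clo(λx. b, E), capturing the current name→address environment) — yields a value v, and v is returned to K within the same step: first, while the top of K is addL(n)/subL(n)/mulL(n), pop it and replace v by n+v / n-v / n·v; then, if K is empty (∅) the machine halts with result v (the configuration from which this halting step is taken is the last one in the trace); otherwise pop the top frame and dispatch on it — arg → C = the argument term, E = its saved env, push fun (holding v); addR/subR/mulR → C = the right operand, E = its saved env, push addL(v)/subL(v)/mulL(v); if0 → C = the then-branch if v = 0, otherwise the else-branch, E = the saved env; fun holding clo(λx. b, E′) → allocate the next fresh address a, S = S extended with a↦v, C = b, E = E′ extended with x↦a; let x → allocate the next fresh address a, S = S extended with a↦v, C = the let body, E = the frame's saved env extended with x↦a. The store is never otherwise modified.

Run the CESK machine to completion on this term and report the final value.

Answer: 8

Execution trace:
[0] <C=(4 - (if0 ((λp. 7) 7) then (5 * 3) else (let p = 1 in -4))), E=∅, S=∅, K=∅>
[1] <C=4, E=∅, S=∅, K=[subR]>
[2] <C=(if0 ((λp. 7) 7) then (5 * 3) else (let p = 1 in -4)), E=∅, S=∅, K=[subL(4)]>
[3] <C=((λp. 7) 7), E=∅, S=∅, K=[if0 :: subL(4)]>
[4] <C=(λp. 7), E=∅, S=∅, K=[arg :: if0 :: subL(4)]>
[5] <C=7, E=∅, S=∅, K=[fun :: if0 :: subL(4)]>
[6] <C=7, E={p↦0}, S={0↦7}, K=[if0 :: subL(4)]>
[7] <C=(let p = 1 in -4), E=∅, S={0↦7}, K=[subL(4)]>
[8] <C=1, E=∅, S={0↦7}, K=[let p :: subL(4)]>
[9] <C=-4, E={p↦1}, S={0↦7, 1↦1}, K=[subL(4)]>
→ final value 8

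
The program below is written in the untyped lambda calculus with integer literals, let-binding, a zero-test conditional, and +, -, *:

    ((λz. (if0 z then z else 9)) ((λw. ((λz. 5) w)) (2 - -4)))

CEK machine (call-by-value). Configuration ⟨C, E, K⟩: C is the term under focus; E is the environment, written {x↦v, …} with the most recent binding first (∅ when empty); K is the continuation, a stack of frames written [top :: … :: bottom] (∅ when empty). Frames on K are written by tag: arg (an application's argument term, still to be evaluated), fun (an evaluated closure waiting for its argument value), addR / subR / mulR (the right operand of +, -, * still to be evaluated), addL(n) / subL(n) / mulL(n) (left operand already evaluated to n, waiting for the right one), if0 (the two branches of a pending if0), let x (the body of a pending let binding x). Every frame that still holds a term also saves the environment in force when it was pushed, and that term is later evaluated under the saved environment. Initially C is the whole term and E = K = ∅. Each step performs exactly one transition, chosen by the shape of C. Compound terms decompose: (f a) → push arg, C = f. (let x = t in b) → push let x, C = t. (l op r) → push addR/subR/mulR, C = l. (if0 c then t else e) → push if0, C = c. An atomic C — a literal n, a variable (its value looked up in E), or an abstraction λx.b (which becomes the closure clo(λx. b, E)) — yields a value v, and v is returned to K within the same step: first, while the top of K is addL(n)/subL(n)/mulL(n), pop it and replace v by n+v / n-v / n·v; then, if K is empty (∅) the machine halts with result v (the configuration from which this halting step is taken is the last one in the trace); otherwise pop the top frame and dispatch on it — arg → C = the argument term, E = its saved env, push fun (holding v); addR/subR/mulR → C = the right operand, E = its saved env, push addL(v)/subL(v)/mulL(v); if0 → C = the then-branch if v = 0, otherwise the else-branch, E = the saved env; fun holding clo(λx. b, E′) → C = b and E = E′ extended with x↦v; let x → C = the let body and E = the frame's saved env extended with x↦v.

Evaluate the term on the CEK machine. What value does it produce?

Answer: 9

Execution trace:
0. ⟨C=((λz. (if0 z then z else 9)) ((λw. ((λz. 5) w)) (2 - -4))); E=∅; K=∅⟩
1. ⟨C=(λz. (if0 z then z else 9)); E=∅; K=[arg]⟩
2. ⟨C=((λw. ((λz. 5) w)) (2 - -4)); E=∅; K=[fun]⟩
3. ⟨C=(λw. ((λz. 5) w)); E=∅; K=[arg :: fun]⟩
4. ⟨C=(2 - -4); E=∅; K=[fun :: fun]⟩
5. ⟨C=2; E=∅; K=[subR :: fun :: fun]⟩
6. ⟨C=-4; E=∅; K=[subL(2) :: fun :: fun]⟩
7. ⟨C=((λz. 5) w); E={w↦6}; K=[fun]⟩
8. ⟨C=(λz. 5); E={w↦6}; K=[arg :: fun]⟩
9. ⟨C=w; E={w↦6}; K=[fun :: fun]⟩
10. ⟨C=5; E={z↦6, w↦6}; K=[fun]⟩
11. ⟨C=(if0 z then z else 9); E={z↦5}; K=∅⟩
12. ⟨C=z; E={z↦5}; K=[if0]⟩
13. ⟨C=9; E={z↦5}; K=∅⟩
→ final value 9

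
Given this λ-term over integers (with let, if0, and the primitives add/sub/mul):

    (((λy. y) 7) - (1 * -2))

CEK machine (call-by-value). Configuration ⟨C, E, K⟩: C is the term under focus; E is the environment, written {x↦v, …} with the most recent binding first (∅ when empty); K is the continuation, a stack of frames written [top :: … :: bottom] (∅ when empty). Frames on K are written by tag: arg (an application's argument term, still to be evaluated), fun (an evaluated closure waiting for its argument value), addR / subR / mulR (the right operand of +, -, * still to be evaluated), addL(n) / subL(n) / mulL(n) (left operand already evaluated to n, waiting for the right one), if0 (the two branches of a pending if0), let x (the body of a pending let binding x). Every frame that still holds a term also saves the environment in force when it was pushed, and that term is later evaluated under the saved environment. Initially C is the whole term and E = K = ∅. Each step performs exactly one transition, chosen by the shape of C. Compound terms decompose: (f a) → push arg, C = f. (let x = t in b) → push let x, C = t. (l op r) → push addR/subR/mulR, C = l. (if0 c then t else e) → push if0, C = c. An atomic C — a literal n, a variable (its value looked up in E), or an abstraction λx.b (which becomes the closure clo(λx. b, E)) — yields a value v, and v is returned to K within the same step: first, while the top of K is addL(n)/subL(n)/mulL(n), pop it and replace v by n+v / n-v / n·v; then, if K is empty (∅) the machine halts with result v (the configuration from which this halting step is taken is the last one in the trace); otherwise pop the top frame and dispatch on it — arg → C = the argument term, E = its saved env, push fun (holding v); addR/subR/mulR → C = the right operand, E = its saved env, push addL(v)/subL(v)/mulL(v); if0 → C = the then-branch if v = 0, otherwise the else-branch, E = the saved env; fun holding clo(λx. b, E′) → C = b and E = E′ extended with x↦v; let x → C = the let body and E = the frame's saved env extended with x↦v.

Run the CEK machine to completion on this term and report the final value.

0. <C=(((λy. y) 7) - (1 * -2)), E=∅, K=∅>
1. <C=((λy. y) 7), E=∅, K=[subR]>
2. <C=(λy. y), E=∅, K=[arg :: subR]>
3. <C=7, E=∅, K=[fun :: subR]>
4. <C=y, E={y↦7}, K=[subR]>
5. <C=(1 * -2), E=∅, K=[subL(7)]>
6. <C=1, E=∅, K=[mulR :: subL(7)]>
7. <C=-2, E=∅, K=[mulL(1) :: subL(7)]>
→ final value 9

Answer: 9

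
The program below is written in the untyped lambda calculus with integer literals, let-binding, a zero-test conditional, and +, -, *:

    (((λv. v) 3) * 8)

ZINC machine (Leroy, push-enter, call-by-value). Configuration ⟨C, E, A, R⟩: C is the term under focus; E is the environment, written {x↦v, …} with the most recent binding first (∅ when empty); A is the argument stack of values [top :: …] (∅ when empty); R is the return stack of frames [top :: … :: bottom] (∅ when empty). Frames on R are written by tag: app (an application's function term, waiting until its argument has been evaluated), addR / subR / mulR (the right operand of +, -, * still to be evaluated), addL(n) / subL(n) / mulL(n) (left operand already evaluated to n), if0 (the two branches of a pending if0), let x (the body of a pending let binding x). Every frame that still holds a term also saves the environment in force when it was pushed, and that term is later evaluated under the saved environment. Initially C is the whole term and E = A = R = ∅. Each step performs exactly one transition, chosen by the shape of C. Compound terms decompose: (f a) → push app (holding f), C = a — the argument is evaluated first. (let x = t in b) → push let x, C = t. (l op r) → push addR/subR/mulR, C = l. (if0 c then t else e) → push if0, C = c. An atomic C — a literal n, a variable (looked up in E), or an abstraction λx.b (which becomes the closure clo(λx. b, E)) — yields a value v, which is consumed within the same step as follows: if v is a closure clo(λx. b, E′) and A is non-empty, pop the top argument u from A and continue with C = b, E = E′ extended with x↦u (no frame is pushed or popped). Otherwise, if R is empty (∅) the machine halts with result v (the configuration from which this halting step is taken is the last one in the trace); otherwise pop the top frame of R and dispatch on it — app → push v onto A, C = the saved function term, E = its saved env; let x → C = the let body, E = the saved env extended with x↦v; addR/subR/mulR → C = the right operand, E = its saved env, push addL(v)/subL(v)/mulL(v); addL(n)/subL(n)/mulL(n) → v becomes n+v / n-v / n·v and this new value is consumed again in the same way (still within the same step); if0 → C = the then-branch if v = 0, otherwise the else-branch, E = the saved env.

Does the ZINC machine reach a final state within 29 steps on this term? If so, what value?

Answer: 24

Derivation:
t=0: [C=(((λv. v) 3) * 8) | E=∅ | A=∅ | R=∅]
t=1: [C=((λv. v) 3) | E=∅ | A=∅ | R=[mulR]]
t=2: [C=3 | E=∅ | A=∅ | R=[app :: mulR]]
t=3: [C=(λv. v) | E=∅ | A=[3] | R=[mulR]]
t=4: [C=v | E={v↦3} | A=∅ | R=[mulR]]
t=5: [C=8 | E=∅ | A=∅ | R=[mulL(3)]]
→ final value 24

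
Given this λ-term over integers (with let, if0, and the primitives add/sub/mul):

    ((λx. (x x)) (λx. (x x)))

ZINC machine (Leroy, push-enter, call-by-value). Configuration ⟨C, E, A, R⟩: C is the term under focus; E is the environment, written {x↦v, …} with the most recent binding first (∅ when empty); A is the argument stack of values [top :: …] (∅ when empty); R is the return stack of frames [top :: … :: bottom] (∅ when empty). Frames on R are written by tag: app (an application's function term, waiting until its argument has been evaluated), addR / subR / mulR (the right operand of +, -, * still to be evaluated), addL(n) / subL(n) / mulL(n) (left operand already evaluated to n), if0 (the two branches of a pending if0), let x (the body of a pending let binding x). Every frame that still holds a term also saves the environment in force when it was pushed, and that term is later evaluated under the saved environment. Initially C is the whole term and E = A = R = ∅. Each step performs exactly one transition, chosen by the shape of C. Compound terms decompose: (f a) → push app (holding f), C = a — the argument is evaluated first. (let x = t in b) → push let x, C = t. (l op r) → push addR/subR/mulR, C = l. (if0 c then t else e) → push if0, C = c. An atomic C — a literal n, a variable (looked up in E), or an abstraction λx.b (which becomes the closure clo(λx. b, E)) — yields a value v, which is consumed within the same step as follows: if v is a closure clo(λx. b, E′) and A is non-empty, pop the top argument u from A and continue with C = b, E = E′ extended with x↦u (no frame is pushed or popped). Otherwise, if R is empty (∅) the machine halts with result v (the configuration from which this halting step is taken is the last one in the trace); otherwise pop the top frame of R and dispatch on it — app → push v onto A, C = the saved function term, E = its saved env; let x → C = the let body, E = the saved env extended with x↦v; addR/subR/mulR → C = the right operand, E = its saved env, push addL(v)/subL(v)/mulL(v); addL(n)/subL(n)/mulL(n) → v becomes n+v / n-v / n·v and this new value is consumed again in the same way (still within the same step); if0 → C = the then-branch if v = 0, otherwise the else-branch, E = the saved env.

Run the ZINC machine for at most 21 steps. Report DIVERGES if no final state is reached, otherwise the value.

step 0: <C=((λx. (x x)) (λx. (x x))), E=∅, A=∅, R=∅>
step 1: <C=(λx. (x x)), E=∅, A=∅, R=[app]>
step 2: <C=(λx. (x x)), E=∅, A=[clo(λx. (x x), ∅)], R=∅>
step 3: <C=(x x), E={x↦clo(λx. (x x), ∅)}, A=∅, R=∅>
step 4: <C=x, E={x↦clo(λx. (x x), ∅)}, A=∅, R=[app]>
step 5: <C=x, E={x↦clo(λx. (x x), ∅)}, A=[clo(λx. (x x), ∅)], R=∅>
… configuration repeats with period 3 (steps 3–5 recur indefinitely) …

Answer: DIVERGES (no final state within 21 steps)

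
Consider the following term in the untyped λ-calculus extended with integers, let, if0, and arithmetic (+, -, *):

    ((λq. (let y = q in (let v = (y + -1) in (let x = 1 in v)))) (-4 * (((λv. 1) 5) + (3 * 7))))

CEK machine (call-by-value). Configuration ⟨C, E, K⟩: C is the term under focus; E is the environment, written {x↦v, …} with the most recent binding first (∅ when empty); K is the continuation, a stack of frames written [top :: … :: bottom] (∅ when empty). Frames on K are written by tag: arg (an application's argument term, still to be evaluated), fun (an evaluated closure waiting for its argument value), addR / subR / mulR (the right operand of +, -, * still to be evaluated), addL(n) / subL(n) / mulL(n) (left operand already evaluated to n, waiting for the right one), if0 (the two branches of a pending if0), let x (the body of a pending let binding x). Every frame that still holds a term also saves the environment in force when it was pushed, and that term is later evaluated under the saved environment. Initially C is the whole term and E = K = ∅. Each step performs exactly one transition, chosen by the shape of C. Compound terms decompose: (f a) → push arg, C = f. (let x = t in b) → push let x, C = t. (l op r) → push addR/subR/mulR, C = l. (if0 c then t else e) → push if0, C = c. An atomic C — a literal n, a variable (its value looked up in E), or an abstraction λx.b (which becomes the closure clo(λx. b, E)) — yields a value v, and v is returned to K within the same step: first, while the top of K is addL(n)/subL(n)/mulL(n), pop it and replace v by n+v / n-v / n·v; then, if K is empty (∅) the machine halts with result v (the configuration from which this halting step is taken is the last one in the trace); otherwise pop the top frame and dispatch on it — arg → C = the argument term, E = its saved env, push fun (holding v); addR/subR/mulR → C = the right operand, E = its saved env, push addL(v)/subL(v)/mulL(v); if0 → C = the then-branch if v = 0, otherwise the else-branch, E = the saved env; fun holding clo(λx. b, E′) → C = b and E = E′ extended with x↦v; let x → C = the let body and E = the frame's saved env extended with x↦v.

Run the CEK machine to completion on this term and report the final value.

Answer: -89

Derivation:
0. ⟨C=((λq. (let y = q in (let v = (y + -1) in (let x = 1 in v)))) (-4 * (((λv. 1) 5) + (3 * 7)))); E=∅; K=∅⟩
1. ⟨C=(λq. (let y = q in (let v = (y + -1) in (let x = 1 in v)))); E=∅; K=[arg]⟩
2. ⟨C=(-4 * (((λv. 1) 5) + (3 * 7))); E=∅; K=[fun]⟩
3. ⟨C=-4; E=∅; K=[mulR :: fun]⟩
4. ⟨C=(((λv. 1) 5) + (3 * 7)); E=∅; K=[mulL(-4) :: fun]⟩
5. ⟨C=((λv. 1) 5); E=∅; K=[addR :: mulL(-4) :: fun]⟩
6. ⟨C=(λv. 1); E=∅; K=[arg :: addR :: mulL(-4) :: fun]⟩
7. ⟨C=5; E=∅; K=[fun :: addR :: mulL(-4) :: fun]⟩
8. ⟨C=1; E={v↦5}; K=[addR :: mulL(-4) :: fun]⟩
9. ⟨C=(3 * 7); E=∅; K=[addL(1) :: mulL(-4) :: fun]⟩
10. ⟨C=3; E=∅; K=[mulR :: addL(1) :: mulL(-4) :: fun]⟩
11. ⟨C=7; E=∅; K=[mulL(3) :: addL(1) :: mulL(-4) :: fun]⟩
12. ⟨C=(let y = q in (let v = (y + -1) in (let x = 1 in v))); E={q↦-88}; K=∅⟩
13. ⟨C=q; E={q↦-88}; K=[let y]⟩
14. ⟨C=(let v = (y + -1) in (let x = 1 in v)); E={y↦-88, q↦-88}; K=∅⟩
15. ⟨C=(y + -1); E={y↦-88, q↦-88}; K=[let v]⟩
16. ⟨C=y; E={y↦-88, q↦-88}; K=[addR :: let v]⟩
17. ⟨C=-1; E={y↦-88, q↦-88}; K=[addL(-88) :: let v]⟩
18. ⟨C=(let x = 1 in v); E={v↦-89, y↦-88, q↦-88}; K=∅⟩
19. ⟨C=1; E={v↦-89, y↦-88, q↦-88}; K=[let x]⟩
20. ⟨C=v; E={x↦1, v↦-89, y↦-88, q↦-88}; K=∅⟩
→ final value -89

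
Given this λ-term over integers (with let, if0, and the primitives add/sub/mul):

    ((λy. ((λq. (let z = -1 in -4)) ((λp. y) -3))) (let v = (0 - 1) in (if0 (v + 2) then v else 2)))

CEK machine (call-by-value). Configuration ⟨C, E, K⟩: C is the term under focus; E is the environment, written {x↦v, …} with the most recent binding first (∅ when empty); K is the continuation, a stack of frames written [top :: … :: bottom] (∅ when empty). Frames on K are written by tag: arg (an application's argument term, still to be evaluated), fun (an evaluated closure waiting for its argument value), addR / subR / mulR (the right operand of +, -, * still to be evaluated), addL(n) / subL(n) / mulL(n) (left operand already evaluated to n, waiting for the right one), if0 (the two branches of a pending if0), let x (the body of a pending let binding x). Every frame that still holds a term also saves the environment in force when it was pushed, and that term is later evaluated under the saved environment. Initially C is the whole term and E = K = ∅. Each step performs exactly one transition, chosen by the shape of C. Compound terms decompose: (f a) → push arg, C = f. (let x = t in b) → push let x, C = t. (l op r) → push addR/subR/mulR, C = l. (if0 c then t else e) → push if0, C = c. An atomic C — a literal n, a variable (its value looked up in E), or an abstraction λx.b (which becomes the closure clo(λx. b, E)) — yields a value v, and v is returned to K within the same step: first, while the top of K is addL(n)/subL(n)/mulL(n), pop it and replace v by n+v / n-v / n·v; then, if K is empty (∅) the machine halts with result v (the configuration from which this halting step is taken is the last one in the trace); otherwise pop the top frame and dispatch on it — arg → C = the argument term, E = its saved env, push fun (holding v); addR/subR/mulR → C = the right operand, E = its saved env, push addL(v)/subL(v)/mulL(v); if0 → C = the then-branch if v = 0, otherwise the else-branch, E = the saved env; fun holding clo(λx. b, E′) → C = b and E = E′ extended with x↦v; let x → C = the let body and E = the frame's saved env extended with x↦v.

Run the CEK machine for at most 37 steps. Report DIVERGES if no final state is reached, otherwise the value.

0. [C=((λy. ((λq. (let z = -1 in -4)) ((λp. y) -3))) (let v = (0 - 1) in (if0 (v + 2) then v else 2))) | E=∅ | K=∅]
1. [C=(λy. ((λq. (let z = -1 in -4)) ((λp. y) -3))) | E=∅ | K=[arg]]
2. [C=(let v = (0 - 1) in (if0 (v + 2) then v else 2)) | E=∅ | K=[fun]]
3. [C=(0 - 1) | E=∅ | K=[let v :: fun]]
4. [C=0 | E=∅ | K=[subR :: let v :: fun]]
5. [C=1 | E=∅ | K=[subL(0) :: let v :: fun]]
6. [C=(if0 (v + 2) then v else 2) | E={v↦-1} | K=[fun]]
7. [C=(v + 2) | E={v↦-1} | K=[if0 :: fun]]
8. [C=v | E={v↦-1} | K=[addR :: if0 :: fun]]
9. [C=2 | E={v↦-1} | K=[addL(-1) :: if0 :: fun]]
10. [C=2 | E={v↦-1} | K=[fun]]
11. [C=((λq. (let z = -1 in -4)) ((λp. y) -3)) | E={y↦2} | K=∅]
12. [C=(λq. (let z = -1 in -4)) | E={y↦2} | K=[arg]]
13. [C=((λp. y) -3) | E={y↦2} | K=[fun]]
14. [C=(λp. y) | E={y↦2} | K=[arg :: fun]]
15. [C=-3 | E={y↦2} | K=[fun :: fun]]
16. [C=y | E={p↦-3, y↦2} | K=[fun]]
17. [C=(let z = -1 in -4) | E={q↦2, y↦2} | K=∅]
18. [C=-1 | E={q↦2, y↦2} | K=[let z]]
19. [C=-4 | E={z↦-1, q↦2, y↦2} | K=∅]
→ final value -4

Answer: -4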